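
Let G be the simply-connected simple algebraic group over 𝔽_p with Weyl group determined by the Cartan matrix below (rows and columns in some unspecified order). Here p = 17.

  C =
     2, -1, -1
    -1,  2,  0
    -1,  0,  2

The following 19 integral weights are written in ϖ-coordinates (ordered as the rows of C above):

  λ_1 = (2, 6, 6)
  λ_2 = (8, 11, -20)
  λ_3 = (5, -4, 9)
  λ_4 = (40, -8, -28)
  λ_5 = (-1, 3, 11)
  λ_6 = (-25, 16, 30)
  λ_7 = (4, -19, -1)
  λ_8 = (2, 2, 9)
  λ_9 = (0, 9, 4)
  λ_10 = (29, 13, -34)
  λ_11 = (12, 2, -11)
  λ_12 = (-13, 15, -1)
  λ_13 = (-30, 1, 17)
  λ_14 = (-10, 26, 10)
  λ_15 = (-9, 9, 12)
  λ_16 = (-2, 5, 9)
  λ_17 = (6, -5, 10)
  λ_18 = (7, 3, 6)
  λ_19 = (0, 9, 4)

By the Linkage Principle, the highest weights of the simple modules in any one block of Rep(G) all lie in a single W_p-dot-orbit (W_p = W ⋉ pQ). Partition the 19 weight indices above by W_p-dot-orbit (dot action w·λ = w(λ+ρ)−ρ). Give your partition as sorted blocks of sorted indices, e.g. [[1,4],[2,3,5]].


Type A_3, rank 3, |W|=24; reorder rows/cols to standard.

Alcove-folded reps (p=17, 19 weights, presented ϖ-order):

  [1] (3, 7, 7) · [2] (8, 2, 5) · [3] (3, 3, 10) · [4] (3, 7, 7) · [5] (0, 4, 12) · [6] (3, 7, 7) · [7] (0, 4, 12) · [8] (3, 3, 10) · [9] (1, 10, 5) · [10] (3, 3, 10) · [11] (3, 3, 10) · [12] (0, 4, 12) · [13] (1, 5, 9) · [14] (1, 5, 9) · [15] (8, 2, 5) · [16] (1, 5, 9) · [17] (3, 3, 10) · [18] (8, 2, 5) · [19] (1, 10, 5)

6 distinct reps among the 19 weights ⇒ 6 W_17-linkage classes:

[[1, 4, 6], [2, 15, 18], [3, 8, 10, 11, 17], [5, 7, 12], [9, 19], [13, 14, 16]]


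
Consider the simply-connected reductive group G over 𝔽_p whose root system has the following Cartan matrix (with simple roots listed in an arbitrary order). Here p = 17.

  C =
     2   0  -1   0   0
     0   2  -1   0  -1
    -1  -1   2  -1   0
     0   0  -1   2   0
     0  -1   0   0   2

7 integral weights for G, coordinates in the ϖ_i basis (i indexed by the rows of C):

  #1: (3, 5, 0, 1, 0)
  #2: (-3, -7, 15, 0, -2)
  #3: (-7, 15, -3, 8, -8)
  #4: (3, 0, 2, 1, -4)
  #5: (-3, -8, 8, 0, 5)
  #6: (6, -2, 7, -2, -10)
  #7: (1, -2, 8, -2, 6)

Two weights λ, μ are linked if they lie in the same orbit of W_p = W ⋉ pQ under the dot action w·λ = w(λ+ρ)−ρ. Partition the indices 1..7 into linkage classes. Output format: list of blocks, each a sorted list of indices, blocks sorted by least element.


C ↔ D_5 under row/col permutation; |W(D_5)| = 1920.

Each λ_j+ρ reduced to Ā_17; 5-tuples below use C's row order:

  1: (4, 2, 1, 2, 1)
  2: (2, 6, 0, 1, 1)
  3: (2, 6, 0, 1, 1)
  4: (4, 2, 1, 2, 1)
  5: (2, 6, 0, 1, 1)
  6: (4, 2, 1, 2, 1)
  7: (2, 6, 0, 1, 1)

Partition of {1..7} into 2 W_17-dot-orbits:

[[1, 4, 6], [2, 3, 5, 7]]


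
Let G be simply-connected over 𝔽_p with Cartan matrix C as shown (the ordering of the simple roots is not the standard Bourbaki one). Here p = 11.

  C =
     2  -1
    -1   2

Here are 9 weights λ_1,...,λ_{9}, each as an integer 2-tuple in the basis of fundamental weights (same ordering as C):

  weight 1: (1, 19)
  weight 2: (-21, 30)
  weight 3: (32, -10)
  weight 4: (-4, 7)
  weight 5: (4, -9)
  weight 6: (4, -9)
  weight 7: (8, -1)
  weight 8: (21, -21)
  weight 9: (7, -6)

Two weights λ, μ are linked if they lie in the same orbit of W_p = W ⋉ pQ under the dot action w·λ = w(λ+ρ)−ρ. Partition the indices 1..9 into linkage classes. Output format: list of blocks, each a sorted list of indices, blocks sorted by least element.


C ↔ A_2 under row/col permutation; |W(A_2)| = 6.

Ā_11 reps of the 9 weights (A_2, coords as presented):

  [1] (9, 0)
  [2] (9, 0)
  [3] (9, 0)
  [4] (3, 5)
  [5] (3, 5)
  [6] (3, 5)
  [7] (9, 0)
  [8] (9, 0)
  [9] (3, 5)

2 distinct reps among the 9 weights ⇒ 2 W_11-linkage classes:

[[1, 2, 3, 7, 8], [4, 5, 6, 9]]


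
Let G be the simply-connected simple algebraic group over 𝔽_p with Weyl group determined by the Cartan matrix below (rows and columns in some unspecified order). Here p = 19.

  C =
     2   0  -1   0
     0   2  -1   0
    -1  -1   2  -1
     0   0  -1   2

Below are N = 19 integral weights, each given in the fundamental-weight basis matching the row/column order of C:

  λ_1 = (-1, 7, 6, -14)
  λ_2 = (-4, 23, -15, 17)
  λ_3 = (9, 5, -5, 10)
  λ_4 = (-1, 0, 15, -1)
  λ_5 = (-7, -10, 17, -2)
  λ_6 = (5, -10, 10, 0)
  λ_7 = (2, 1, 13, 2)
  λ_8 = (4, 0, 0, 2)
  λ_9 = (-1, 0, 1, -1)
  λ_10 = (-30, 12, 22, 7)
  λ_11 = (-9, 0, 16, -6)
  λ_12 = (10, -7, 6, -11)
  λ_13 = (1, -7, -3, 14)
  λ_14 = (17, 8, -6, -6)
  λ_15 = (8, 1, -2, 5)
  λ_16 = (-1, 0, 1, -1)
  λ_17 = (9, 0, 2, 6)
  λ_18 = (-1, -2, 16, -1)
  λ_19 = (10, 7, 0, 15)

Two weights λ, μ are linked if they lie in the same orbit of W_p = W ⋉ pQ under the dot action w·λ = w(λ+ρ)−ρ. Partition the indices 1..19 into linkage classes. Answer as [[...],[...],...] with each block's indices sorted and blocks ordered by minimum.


D_4 Cartan matrix, 4 simple roots permuted; ρ=(1,1,1,1).

Alcove-folded reps (p=19, 19 weights, presented ϖ-order):

    [1] (6, 2, 0, 7)
    [2] (8, 1, 1, 5)
    [3] (6, 2, 0, 7)
    [4] (0, 1, 2, 0)
    [5] (6, 9, 1, 1)
    [6] (6, 9, 1, 1)
    [7] (0, 1, 2, 0)
    [8] (5, 1, 1, 3)
    [9] (0, 1, 2, 0)
    [10] (6, 2, 0, 7)
    [11] (8, 1, 1, 5)
    [12] (2, 3, 6, 1)
    [13] (6, 2, 0, 7)
    [14] (8, 1, 1, 5)
    [15] (8, 1, 1, 5)
    [16] (0, 1, 2, 0)
    [17] (8, 1, 1, 5)
    [18] (0, 1, 2, 0)
    [19] (6, 9, 1, 1)

Linkage partition of the 19 weights (6 classes, p=19):

[[1, 3, 10, 13], [2, 11, 14, 15, 17], [4, 7, 9, 16, 18], [5, 6, 19], [8], [12]]


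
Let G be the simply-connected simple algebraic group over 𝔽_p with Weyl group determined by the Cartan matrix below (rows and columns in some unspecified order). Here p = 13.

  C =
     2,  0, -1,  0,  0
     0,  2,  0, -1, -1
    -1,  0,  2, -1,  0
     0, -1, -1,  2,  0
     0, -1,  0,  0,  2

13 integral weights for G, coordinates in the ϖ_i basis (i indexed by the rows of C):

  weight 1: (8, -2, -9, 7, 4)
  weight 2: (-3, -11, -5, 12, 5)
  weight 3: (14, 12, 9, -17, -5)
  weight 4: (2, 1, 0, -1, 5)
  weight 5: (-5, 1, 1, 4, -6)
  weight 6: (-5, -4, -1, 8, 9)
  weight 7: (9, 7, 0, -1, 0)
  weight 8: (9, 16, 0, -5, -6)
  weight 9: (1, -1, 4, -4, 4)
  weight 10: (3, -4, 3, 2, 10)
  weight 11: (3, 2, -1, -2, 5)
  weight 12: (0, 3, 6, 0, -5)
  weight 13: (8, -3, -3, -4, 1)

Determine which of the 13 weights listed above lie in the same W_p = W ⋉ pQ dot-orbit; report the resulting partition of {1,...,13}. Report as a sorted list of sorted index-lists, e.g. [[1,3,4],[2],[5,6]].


Type A_5, rank 5, |W|=720; reorder rows/cols to standard.

λ_j+ρ reflected into Ā_13 (⟨·,θ^∨⟩≤13); 5-tuples as given:

  λ_1+ρ ↦ (1, 0, 7, 1, 4);  λ_2+ρ ↦ (3, 3, 1, 2, 4);  λ_3+ρ ↦ (3, 3, 1, 2, 4);  λ_4+ρ ↦ (3, 2, 1, 0, 6);  λ_5+ρ ↦ (2, 3, 2, 0, 2);  λ_6+ρ ↦ (3, 3, 1, 2, 4);  λ_7+ρ ↦ (3, 2, 1, 0, 6);  λ_8+ρ ↦ (3, 2, 1, 0, 6);  λ_9+ρ ↦ (2, 3, 2, 0, 2);  λ_10+ρ ↦ (2, 3, 2, 0, 2);  λ_11+ρ ↦ (3, 2, 1, 0, 6);  λ_12+ρ ↦ (1, 0, 7, 1, 4);  λ_13+ρ ↦ (2, 3, 2, 0, 2)

Grouping the 13 weights by Ā_13-representative: 4 linkage classes.

[[1, 12], [2, 3, 6], [4, 7, 8, 11], [5, 9, 10, 13]]


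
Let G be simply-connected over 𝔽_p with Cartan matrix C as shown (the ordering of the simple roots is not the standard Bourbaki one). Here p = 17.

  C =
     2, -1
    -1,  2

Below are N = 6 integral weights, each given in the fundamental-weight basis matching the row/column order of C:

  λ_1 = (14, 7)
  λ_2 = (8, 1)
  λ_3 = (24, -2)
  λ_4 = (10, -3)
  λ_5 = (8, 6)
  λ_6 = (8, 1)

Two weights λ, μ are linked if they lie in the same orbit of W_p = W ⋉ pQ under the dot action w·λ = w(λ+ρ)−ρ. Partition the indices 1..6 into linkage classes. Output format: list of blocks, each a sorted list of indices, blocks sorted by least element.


Type A_2, rank 2, |W|=6; reorder rows/cols to standard.

Folding the 6 weights λ_j+ρ into Ā_17 (reps in the given 2-coord order):

    λ_1+ρ ↦ (9, 2)
    λ_2+ρ ↦ (9, 2)
    λ_3+ρ ↦ (9, 7)
    λ_4+ρ ↦ (9, 2)
    λ_5+ρ ↦ (9, 7)
    λ_6+ρ ↦ (9, 2)

The 6 indices split into 2 linkage classes (same alcove rep ⇔ same W_17-dot-orbit):

[[1, 2, 4, 6], [3, 5]]


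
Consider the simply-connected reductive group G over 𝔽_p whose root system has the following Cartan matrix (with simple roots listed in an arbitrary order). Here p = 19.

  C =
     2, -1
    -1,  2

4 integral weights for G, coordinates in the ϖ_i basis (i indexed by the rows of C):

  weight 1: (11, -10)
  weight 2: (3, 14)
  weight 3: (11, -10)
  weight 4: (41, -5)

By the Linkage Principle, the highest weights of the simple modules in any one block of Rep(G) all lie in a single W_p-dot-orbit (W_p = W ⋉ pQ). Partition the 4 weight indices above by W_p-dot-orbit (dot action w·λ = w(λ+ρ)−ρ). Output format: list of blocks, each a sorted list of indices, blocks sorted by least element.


Dynkin diagram of C (from the 2 off-diagonal −1 entries): A_2.

Ā_19 reps of the 4 weights (A_2, coords as presented):

    1: (3, 9)
    2: (4, 15)
    3: (3, 9)
    4: (4, 15)

The 4 indices split into 2 linkage classes (same alcove rep ⇔ same W_19-dot-orbit):

[[1, 3], [2, 4]]


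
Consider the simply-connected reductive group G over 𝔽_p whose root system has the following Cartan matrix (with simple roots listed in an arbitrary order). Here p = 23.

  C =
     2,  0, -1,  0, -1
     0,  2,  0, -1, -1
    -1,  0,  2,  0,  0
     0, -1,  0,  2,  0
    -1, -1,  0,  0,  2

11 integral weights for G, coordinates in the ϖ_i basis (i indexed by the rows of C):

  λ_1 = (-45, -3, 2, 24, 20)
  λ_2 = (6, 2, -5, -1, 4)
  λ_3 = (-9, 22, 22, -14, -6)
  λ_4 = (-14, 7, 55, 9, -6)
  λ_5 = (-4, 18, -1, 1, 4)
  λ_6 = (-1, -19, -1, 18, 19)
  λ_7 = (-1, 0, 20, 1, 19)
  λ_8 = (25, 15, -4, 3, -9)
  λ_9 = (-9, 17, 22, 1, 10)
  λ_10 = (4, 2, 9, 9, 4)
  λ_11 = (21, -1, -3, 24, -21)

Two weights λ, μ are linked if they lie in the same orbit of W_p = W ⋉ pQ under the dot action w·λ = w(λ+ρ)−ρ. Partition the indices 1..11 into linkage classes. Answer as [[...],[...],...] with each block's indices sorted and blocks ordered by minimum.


C ↔ A_5 under row/col permutation; |W(A_5)| = 720.

Ā_23 reps of the 11 weights (A_5, coords as presented):

  λ_1+ρ ↦ (0, 18, 0, 1, 2);  λ_2+ρ ↦ (3, 3, 4, 0, 5);  λ_3+ρ ↦ (5, 3, 0, 0, 5);  λ_4+ρ ↦ (5, 3, 0, 0, 5);  λ_5+ρ ↦ (0, 18, 0, 1, 2);  λ_6+ρ ↦ (0, 18, 0, 1, 2);  λ_7+ρ ↦ (0, 18, 0, 1, 2);  λ_8+ρ ↦ (3, 3, 4, 0, 5);  λ_9+ρ ↦ (0, 3, 2, 12, 0);  λ_10+ρ ↦ (5, 3, 0, 0, 5);  λ_11+ρ ↦ (0, 18, 0, 1, 2)

The 11 indices split into 4 linkage classes (same alcove rep ⇔ same W_23-dot-orbit):

[[1, 5, 6, 7, 11], [2, 8], [3, 4, 10], [9]]


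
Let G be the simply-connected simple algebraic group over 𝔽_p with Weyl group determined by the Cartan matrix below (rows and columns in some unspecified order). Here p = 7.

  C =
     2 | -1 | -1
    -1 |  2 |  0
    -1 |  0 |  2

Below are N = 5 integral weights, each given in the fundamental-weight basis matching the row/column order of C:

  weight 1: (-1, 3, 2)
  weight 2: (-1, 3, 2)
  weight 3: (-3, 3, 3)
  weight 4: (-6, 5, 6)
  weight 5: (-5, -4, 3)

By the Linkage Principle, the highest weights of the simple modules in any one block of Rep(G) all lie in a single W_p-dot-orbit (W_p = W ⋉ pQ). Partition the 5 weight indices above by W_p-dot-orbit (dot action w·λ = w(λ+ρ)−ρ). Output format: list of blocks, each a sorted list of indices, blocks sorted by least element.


Dynkin diagram of C (from the 4 off-diagonal −1 entries): A_3.

W_7-reps of the 5 weights in Ā_7 (same 3-coord order as C):

  [1] (0, 4, 3) · [2] (0, 4, 3) · [3] (2, 2, 2) · [4] (5, 0, 1) · [5] (0, 4, 3)

The 5 indices split into 3 linkage classes (same alcove rep ⇔ same W_7-dot-orbit):

[[1, 2, 5], [3], [4]]


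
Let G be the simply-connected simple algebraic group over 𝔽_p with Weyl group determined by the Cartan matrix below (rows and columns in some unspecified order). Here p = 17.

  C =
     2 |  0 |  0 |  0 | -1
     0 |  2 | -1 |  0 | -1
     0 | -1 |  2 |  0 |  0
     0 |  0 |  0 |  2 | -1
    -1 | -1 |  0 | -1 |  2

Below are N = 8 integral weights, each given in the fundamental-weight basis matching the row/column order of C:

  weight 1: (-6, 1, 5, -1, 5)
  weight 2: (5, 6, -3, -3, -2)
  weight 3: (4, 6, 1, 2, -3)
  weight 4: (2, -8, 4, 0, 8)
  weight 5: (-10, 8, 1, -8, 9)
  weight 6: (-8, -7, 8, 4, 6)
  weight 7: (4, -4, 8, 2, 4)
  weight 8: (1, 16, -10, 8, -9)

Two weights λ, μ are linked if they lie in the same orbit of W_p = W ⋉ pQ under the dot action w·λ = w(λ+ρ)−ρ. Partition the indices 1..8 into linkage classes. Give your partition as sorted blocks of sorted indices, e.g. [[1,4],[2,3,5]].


C ↔ D_5 under row/col permutation; |W(D_5)| = 1920.

W_17-reps of the 8 weights in Ā_17 (same 5-coord order as C):

    λ_1 → (5, 2, 6, 0, 1)
    λ_2 → (3, 2, 2, 1, 2)
    λ_3 → (3, 2, 2, 1, 2)
    λ_4 → (3, 2, 2, 1, 2)
    λ_5 → (3, 2, 2, 1, 2)
    λ_6 → (1, 0, 3, 1, 5)
    λ_7 → (3, 2, 2, 1, 2)
    λ_8 → (5, 2, 6, 0, 1)

Partition of {1..8} into 3 W_17-dot-orbits:

[[1, 8], [2, 3, 4, 5, 7], [6]]


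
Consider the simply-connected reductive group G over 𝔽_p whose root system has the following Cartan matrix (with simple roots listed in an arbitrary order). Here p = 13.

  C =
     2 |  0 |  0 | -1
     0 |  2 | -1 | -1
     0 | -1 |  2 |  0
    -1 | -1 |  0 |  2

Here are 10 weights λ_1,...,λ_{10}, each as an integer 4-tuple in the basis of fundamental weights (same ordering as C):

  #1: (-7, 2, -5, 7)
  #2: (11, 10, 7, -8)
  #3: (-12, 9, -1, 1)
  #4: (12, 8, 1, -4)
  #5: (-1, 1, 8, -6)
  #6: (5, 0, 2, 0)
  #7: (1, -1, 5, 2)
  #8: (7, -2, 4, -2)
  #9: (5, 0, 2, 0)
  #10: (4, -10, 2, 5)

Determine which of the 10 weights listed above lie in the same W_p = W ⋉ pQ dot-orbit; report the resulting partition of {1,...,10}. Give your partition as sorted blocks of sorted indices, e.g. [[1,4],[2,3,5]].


C ↔ A_4 under row/col permutation; |W(A_4)| = 120.

λ_j+ρ reflected into Ā_13 (⟨·,θ^∨⟩≤13); 4-tuples as given:

  λ_1 → (6, 1, 3, 1) · λ_2 → (6, 1, 3, 1) · λ_3 → (2, 1, 0, 9) · λ_4 → (2, 0, 6, 3) · λ_5 → (2, 0, 6, 3) · λ_6 → (6, 1, 3, 1) · λ_7 → (2, 0, 6, 3) · λ_8 → (6, 1, 3, 1) · λ_9 → (6, 1, 3, 1) · λ_10 → (2, 0, 6, 3)

Linkage partition of the 10 weights (3 classes, p=13):

[[1, 2, 6, 8, 9], [3], [4, 5, 7, 10]]


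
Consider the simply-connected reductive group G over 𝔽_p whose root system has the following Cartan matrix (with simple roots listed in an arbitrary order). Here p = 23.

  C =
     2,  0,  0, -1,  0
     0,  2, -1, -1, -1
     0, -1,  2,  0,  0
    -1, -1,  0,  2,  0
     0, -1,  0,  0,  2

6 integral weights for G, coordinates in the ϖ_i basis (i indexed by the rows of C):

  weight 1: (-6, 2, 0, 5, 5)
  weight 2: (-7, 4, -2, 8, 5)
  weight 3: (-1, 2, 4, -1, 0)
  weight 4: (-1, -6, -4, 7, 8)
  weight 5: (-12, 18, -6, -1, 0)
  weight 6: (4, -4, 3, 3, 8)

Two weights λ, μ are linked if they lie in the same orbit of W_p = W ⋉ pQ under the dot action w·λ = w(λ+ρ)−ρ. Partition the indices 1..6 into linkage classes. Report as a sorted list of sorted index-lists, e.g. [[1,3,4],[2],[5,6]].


Root system D_5: the 5×5 matrix C matches after relabeling.

Each λ_j+ρ reduced to Ā_23; 5-tuples below use C's row order:

    λ_1+ρ ↦ (5, 3, 1, 1, 6)
    λ_2+ρ ↦ (5, 3, 1, 1, 6)
    λ_3+ρ ↦ (0, 3, 5, 0, 1)
    λ_4+ρ ↦ (0, 3, 5, 0, 1)
    λ_5+ρ ↦ (0, 3, 5, 0, 1)
    λ_6+ρ ↦ (5, 3, 1, 1, 6)

These 6 weights hit 2 W_23-dot-orbits; sizes (3, 3):

[[1, 2, 6], [3, 4, 5]]


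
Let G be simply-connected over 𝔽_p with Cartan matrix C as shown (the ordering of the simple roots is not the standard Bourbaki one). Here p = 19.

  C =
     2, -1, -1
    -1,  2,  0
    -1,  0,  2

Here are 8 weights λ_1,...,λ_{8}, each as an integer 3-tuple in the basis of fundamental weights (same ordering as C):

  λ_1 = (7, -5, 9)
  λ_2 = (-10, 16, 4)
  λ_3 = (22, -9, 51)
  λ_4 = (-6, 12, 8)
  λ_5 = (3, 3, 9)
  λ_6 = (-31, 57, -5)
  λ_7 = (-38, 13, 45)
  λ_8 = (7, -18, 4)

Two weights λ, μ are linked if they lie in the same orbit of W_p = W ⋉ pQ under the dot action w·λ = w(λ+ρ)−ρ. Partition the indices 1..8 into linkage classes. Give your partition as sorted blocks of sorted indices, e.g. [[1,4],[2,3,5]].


Dynkin diagram of C (from the 4 off-diagonal −1 entries): A_3.

Each λ_j+ρ reduced to Ā_19; 3-tuples below use C's row order:

  [1] (4, 4, 10)
  [2] (5, 8, 4)
  [3] (4, 4, 10)
  [4] (5, 8, 4)
  [5] (4, 4, 10)
  [6] (4, 4, 10)
  [7] (4, 4, 10)
  [8] (5, 8, 4)

Grouping the 8 weights by Ā_19-representative: 2 linkage classes.

[[1, 3, 5, 6, 7], [2, 4, 8]]


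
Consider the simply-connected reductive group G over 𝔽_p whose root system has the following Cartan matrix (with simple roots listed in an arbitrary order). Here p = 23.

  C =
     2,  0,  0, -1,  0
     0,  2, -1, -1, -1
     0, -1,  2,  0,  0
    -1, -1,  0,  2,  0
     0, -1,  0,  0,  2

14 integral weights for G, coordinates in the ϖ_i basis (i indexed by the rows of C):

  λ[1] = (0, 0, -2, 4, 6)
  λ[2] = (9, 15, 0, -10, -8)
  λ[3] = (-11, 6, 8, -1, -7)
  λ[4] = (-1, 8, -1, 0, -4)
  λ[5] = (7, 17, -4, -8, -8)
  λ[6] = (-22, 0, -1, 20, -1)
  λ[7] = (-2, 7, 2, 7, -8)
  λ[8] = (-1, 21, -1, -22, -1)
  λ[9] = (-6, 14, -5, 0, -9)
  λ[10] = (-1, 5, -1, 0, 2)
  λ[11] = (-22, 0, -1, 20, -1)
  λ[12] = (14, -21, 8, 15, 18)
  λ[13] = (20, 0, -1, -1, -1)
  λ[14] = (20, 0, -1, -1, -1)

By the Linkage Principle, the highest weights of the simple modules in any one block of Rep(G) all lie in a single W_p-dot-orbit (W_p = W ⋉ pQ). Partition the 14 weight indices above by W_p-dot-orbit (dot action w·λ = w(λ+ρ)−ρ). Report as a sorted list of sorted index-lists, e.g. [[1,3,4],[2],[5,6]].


Cartan matrix: type D_5 (|W|=1920); un-permuting the 5 rows.

λ_j+ρ reflected into Ā_23 (⟨·,θ^∨⟩≤23); 5-tuples as given:

  λ_1+ρ ↦ (1, 0, 1, 5, 7) · λ_2+ρ ↦ (1, 0, 1, 5, 7) · λ_3+ρ ↦ (0, 6, 0, 1, 3) · λ_4+ρ ↦ (0, 6, 0, 1, 3) · λ_5+ρ ↦ (1, 1, 3, 3, 7) · λ_6+ρ ↦ (21, 1, 0, 0, 0) · λ_7+ρ ↦ (1, 1, 3, 3, 7) · λ_8+ρ ↦ (21, 1, 0, 0, 0) · λ_9+ρ ↦ (1, 1, 3, 3, 7) · λ_10+ρ ↦ (0, 6, 0, 1, 3) · λ_11+ρ ↦ (21, 1, 0, 0, 0) · λ_12+ρ ↦ (1, 1, 3, 3, 7) · λ_13+ρ ↦ (21, 1, 0, 0, 0) · λ_14+ρ ↦ (21, 1, 0, 0, 0)

Linkage partition of the 14 weights (4 classes, p=23):

[[1, 2], [3, 4, 10], [5, 7, 9, 12], [6, 8, 11, 13, 14]]


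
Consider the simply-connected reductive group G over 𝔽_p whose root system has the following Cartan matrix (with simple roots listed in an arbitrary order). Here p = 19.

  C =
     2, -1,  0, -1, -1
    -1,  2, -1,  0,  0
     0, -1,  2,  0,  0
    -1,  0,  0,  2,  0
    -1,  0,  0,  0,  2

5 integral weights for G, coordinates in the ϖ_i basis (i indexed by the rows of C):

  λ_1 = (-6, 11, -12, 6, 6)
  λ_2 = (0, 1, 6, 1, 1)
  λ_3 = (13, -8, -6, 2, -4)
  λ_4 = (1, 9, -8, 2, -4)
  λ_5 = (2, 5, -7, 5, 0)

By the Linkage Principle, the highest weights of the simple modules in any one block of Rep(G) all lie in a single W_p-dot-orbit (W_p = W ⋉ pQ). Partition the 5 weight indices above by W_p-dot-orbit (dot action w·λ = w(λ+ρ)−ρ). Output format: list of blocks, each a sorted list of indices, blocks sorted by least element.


Cartan matrix: type D_5 (|W|=1920); un-permuting the 5 rows.

Each λ_j+ρ reduced to Ā_19; 5-tuples below use C's row order:

  λ_1+ρ ↦ (1, 2, 7, 2, 2);  λ_2+ρ ↦ (1, 2, 7, 2, 2);  λ_3+ρ ↦ (1, 2, 7, 2, 2);  λ_4+ρ ↦ (1, 2, 7, 2, 2);  λ_5+ρ ↦ (3, 0, 6, 6, 1)

Partition of {1..5} into 2 W_19-dot-orbits:

[[1, 2, 3, 4], [5]]


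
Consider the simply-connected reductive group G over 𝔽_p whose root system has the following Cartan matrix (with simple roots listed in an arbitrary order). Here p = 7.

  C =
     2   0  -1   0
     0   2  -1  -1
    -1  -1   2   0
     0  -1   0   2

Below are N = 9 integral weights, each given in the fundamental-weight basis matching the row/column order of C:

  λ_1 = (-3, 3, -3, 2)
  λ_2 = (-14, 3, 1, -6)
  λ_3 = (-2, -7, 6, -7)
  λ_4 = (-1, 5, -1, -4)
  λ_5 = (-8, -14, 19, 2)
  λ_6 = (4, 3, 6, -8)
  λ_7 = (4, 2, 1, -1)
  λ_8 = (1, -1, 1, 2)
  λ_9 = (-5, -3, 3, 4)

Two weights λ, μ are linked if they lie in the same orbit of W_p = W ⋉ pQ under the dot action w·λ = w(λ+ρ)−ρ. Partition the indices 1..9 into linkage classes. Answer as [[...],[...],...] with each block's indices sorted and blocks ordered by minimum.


Cartan matrix: type A_4 (|W|=120); un-permuting the 4 rows.

Each λ_j+ρ reduced to Ā_7; 4-tuples below use C's row order:

  λ_1 → (2, 0, 2, 3);  λ_2 → (1, 0, 4, 1);  λ_3 → (0, 0, 1, 1);  λ_4 → (0, 3, 0, 3);  λ_5 → (0, 3, 0, 3);  λ_6 → (2, 0, 2, 3);  λ_7 → (2, 0, 2, 3);  λ_8 → (2, 0, 2, 3);  λ_9 → (2, 0, 2, 3)

These 9 weights hit 4 W_7-dot-orbits; sizes (5, 1, 1, 2):

[[1, 6, 7, 8, 9], [2], [3], [4, 5]]


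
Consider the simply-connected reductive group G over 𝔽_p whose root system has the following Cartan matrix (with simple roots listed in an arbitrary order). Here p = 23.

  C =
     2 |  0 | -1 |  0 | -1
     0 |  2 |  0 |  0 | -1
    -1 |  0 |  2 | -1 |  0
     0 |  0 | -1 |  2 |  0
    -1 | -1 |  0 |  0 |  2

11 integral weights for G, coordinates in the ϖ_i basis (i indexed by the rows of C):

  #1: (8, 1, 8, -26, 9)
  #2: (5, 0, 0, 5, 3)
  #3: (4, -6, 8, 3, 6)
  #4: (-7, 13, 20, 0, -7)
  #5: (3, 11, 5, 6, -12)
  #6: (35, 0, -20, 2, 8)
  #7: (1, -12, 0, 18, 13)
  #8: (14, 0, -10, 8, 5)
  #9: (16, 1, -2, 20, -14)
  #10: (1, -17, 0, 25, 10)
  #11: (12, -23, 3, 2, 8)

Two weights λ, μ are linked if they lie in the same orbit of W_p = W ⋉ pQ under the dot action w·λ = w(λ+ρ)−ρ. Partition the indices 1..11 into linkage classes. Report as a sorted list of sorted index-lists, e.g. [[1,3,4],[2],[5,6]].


Root system A_5: the 5×5 matrix C matches after relabeling.

Folding the 11 weights λ_j+ρ into Ā_23 (reps in the given 5-coord order):

  λ_1 → (5, 3, 9, 2, 2) · λ_2 → (6, 1, 1, 6, 4) · λ_3 → (5, 3, 9, 2, 2) · λ_4 → (6, 1, 9, 0, 6) · λ_5 → (6, 1, 1, 6, 4) · λ_6 → (0, 3, 1, 3, 13) · λ_7 → (2, 2, 1, 6, 1) · λ_8 → (6, 1, 9, 0, 6) · λ_9 → (2, 2, 1, 6, 1) · λ_10 → (2, 2, 1, 6, 1) · λ_11 → (0, 3, 1, 3, 13)

Linkage partition of the 11 weights (5 classes, p=23):

[[1, 3], [2, 5], [4, 8], [6, 11], [7, 9, 10]]


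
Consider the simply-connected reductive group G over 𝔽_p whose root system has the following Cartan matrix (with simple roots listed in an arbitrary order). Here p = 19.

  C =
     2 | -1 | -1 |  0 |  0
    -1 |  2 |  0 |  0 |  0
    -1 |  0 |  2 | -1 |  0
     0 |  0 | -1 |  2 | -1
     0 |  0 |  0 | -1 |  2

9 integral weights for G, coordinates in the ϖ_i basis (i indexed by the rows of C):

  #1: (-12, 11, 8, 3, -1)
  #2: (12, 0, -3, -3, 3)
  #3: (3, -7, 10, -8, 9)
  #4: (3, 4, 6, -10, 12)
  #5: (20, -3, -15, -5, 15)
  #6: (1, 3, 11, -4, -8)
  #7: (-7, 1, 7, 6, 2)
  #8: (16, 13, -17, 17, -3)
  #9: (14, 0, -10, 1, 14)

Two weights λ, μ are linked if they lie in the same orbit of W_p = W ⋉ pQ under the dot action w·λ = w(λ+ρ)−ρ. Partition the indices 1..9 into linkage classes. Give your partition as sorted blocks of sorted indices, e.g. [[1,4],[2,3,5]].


C ↔ A_5 under row/col permutation; |W(A_5)| = 720.

W_19-reps of the 9 weights in Ā_19 (same 5-coord order as C):

    1: (9, 1, 2, 2, 0)
    2: (9, 1, 2, 2, 0)
    3: (2, 4, 2, 7, 3)
    4: (2, 4, 2, 7, 3)
    5: (1, 0, 4, 12, 0)
    6: (2, 4, 2, 7, 3)
    7: (2, 4, 2, 7, 3)
    8: (1, 0, 4, 12, 0)
    9: (2, 4, 2, 7, 3)

The 9 indices split into 3 linkage classes (same alcove rep ⇔ same W_19-dot-orbit):

[[1, 2], [3, 4, 6, 7, 9], [5, 8]]


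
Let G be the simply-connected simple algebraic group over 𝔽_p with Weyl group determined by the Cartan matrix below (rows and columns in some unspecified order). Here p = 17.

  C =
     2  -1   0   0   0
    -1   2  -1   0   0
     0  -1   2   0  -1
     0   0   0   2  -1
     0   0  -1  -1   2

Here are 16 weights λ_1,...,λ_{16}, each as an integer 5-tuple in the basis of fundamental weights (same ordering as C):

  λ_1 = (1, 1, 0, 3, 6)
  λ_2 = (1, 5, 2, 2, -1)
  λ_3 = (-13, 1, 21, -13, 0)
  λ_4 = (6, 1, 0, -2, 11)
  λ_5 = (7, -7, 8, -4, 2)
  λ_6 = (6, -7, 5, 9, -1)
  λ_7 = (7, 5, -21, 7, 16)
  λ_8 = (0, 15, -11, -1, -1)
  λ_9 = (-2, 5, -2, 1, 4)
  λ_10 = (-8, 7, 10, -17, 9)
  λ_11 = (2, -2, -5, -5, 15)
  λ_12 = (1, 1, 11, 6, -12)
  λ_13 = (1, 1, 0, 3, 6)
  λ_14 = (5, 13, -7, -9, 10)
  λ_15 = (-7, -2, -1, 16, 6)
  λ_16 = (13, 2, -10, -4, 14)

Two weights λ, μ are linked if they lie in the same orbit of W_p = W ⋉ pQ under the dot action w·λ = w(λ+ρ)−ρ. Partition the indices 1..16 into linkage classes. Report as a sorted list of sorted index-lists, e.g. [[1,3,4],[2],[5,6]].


A_5 Cartan matrix, 5 simple roots permuted; ρ=(1,1,1,1,1).

Ā_17 reps of the 16 weights (A_5, coords as presented):

  1: (2, 2, 1, 4, 7);  2: (2, 6, 3, 3, 0);  3: (1, 4, 1, 2, 4);  4: (2, 2, 1, 4, 7);  5: (2, 6, 3, 3, 0);  6: (1, 6, 0, 10, 0);  7: (2, 6, 3, 3, 0);  8: (1, 6, 0, 10, 0);  9: (1, 4, 1, 2, 4);  10: (1, 4, 1, 2, 4);  11: (2, 2, 1, 4, 7);  12: (2, 2, 1, 4, 7);  13: (2, 2, 1, 4, 7);  14: (2, 6, 3, 3, 0);  15: (1, 6, 0, 10, 0);  16: (2, 6, 3, 3, 0)

4 distinct reps among the 16 weights ⇒ 4 W_17-linkage classes:

[[1, 4, 11, 12, 13], [2, 5, 7, 14, 16], [3, 9, 10], [6, 8, 15]]


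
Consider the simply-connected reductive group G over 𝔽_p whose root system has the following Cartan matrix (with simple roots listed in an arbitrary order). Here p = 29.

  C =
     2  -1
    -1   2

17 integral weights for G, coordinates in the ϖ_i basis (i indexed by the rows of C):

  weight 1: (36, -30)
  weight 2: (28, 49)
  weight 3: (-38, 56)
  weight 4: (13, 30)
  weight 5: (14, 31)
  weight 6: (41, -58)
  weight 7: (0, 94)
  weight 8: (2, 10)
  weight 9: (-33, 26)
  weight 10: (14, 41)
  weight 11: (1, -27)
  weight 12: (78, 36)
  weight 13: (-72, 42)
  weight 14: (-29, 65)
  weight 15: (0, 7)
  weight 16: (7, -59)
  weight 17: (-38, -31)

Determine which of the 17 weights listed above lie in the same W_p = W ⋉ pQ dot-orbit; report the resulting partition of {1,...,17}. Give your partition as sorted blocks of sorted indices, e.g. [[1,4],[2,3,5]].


A_2 Cartan matrix, 2 simple roots permuted; ρ=(1,1).

Ā_29 reps of the 17 weights (A_2, coords as presented):

    λ_1+ρ ↦ (0, 21)
    λ_2+ρ ↦ (0, 21)
    λ_3+ρ ↦ (1, 8)
    λ_4+ρ ↦ (2, 13)
    λ_5+ρ ↦ (3, 11)
    λ_6+ρ ↦ (13, 1)
    λ_7+ρ ↦ (1, 8)
    λ_8+ρ ↦ (3, 11)
    λ_9+ρ ↦ (24, 2)
    λ_10+ρ ↦ (13, 1)
    λ_11+ρ ↦ (24, 2)
    λ_12+ρ ↦ (0, 21)
    λ_13+ρ ↦ (13, 1)
    λ_14+ρ ↦ (1, 8)
    λ_15+ρ ↦ (1, 8)
    λ_16+ρ ↦ (0, 21)
    λ_17+ρ ↦ (1, 8)

6 distinct reps among the 17 weights ⇒ 6 W_29-linkage classes:

[[1, 2, 12, 16], [3, 7, 14, 15, 17], [4], [5, 8], [6, 10, 13], [9, 11]]


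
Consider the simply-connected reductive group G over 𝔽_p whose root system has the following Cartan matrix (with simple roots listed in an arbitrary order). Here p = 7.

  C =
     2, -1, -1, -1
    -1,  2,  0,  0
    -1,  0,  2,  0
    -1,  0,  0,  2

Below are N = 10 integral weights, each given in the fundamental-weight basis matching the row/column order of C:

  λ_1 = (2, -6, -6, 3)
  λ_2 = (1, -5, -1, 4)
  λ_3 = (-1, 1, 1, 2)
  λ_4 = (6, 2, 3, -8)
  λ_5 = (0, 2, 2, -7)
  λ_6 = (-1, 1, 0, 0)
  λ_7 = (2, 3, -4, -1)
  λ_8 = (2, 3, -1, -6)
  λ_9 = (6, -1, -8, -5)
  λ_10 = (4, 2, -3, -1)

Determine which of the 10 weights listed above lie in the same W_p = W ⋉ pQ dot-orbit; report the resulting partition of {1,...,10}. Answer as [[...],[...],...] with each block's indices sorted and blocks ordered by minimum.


Cartan matrix: type D_4 (|W|=192); un-permuting the 4 rows.

Alcove-folded reps (p=7, 10 weights, presented ϖ-order):

  [1] (0, 2, 2, 3);  [2] (0, 2, 2, 3);  [3] (0, 2, 2, 3);  [4] (0, 4, 3, 0);  [5] (1, 2, 2, 1);  [6] (0, 2, 1, 1);  [7] (0, 4, 3, 0);  [8] (0, 2, 2, 3);  [9] (0, 4, 3, 0);  [10] (0, 2, 1, 1)

Grouping the 10 weights by Ā_7-representative: 4 linkage classes.

[[1, 2, 3, 8], [4, 7, 9], [5], [6, 10]]


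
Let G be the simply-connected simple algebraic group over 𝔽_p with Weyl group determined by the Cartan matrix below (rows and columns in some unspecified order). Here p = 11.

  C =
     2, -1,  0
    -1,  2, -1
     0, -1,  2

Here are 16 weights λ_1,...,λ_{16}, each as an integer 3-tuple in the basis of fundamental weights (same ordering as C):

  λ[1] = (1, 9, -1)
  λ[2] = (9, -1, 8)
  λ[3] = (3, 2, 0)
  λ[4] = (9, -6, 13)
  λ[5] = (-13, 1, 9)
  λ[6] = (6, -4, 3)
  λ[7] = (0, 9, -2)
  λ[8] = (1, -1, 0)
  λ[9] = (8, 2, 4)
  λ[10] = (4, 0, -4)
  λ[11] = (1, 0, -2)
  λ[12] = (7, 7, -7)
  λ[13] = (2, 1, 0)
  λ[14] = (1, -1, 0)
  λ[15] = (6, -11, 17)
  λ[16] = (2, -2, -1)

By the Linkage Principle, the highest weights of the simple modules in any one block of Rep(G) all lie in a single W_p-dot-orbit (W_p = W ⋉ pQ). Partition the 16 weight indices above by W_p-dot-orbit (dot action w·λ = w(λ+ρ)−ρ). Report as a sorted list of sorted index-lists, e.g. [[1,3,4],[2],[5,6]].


Cartan matrix: type A_3 (|W|=24); un-permuting the 3 rows.

W_11-reps of the 16 weights in Ā_11 (same 3-coord order as C):

  λ_1 → (1, 9, 1)
  λ_2 → (2, 0, 1)
  λ_3 → (4, 3, 1)
  λ_4 → (3, 2, 1)
  λ_5 → (1, 9, 1)
  λ_6 → (4, 3, 1)
  λ_7 → (1, 9, 1)
  λ_8 → (2, 0, 1)
  λ_9 → (3, 2, 1)
  λ_10 → (3, 2, 1)
  λ_11 → (2, 0, 1)
  λ_12 → (3, 2, 1)
  λ_13 → (3, 2, 1)
  λ_14 → (2, 0, 1)
  λ_15 → (4, 3, 1)
  λ_16 → (2, 0, 1)

Linkage partition of the 16 weights (4 classes, p=11):

[[1, 5, 7], [2, 8, 11, 14, 16], [3, 6, 15], [4, 9, 10, 12, 13]]


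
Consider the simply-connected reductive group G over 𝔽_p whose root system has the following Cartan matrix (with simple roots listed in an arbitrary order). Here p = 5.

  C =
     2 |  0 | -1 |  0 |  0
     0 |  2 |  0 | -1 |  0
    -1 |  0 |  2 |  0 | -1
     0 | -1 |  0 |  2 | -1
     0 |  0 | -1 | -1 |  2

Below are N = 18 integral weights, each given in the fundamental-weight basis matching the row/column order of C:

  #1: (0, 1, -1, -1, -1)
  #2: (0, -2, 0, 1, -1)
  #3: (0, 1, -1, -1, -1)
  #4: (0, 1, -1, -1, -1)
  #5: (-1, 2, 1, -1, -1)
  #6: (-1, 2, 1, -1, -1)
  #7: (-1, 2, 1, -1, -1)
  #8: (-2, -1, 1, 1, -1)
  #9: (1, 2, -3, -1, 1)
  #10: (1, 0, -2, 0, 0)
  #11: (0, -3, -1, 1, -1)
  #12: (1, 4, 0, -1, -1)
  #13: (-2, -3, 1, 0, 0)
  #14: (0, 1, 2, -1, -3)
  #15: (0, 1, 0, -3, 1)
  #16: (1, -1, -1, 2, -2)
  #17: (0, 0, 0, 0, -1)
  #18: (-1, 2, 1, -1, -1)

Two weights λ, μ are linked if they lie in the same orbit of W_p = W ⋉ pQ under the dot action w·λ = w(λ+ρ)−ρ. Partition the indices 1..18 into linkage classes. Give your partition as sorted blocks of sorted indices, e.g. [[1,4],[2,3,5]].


Type A_5, rank 5, |W|=720; reorder rows/cols to standard.

Folding the 18 weights λ_j+ρ into Ā_5 (reps in the given 5-coord order):

  λ_1+ρ ↦ (1, 2, 0, 0, 0);  λ_2+ρ ↦ (1, 1, 1, 1, 0);  λ_3+ρ ↦ (1, 2, 0, 0, 0);  λ_4+ρ ↦ (1, 2, 0, 0, 0);  λ_5+ρ ↦ (0, 3, 2, 0, 0);  λ_6+ρ ↦ (0, 3, 2, 0, 0);  λ_7+ρ ↦ (0, 3, 2, 0, 0);  λ_8+ρ ↦ (1, 0, 1, 2, 0);  λ_9+ρ ↦ (0, 3, 2, 0, 0);  λ_10+ρ ↦ (1, 1, 1, 1, 0);  λ_11+ρ ↦ (1, 2, 0, 0, 0);  λ_12+ρ ↦ (1, 2, 0, 0, 0);  λ_13+ρ ↦ (1, 1, 1, 1, 0);  λ_14+ρ ↦ (1, 0, 1, 2, 0);  λ_15+ρ ↦ (1, 0, 1, 2, 0);  λ_16+ρ ↦ (1, 0, 1, 2, 0);  λ_17+ρ ↦ (1, 1, 1, 1, 0);  λ_18+ρ ↦ (0, 3, 2, 0, 0)

Grouping the 18 weights by Ā_5-representative: 4 linkage classes.

[[1, 3, 4, 11, 12], [2, 10, 13, 17], [5, 6, 7, 9, 18], [8, 14, 15, 16]]


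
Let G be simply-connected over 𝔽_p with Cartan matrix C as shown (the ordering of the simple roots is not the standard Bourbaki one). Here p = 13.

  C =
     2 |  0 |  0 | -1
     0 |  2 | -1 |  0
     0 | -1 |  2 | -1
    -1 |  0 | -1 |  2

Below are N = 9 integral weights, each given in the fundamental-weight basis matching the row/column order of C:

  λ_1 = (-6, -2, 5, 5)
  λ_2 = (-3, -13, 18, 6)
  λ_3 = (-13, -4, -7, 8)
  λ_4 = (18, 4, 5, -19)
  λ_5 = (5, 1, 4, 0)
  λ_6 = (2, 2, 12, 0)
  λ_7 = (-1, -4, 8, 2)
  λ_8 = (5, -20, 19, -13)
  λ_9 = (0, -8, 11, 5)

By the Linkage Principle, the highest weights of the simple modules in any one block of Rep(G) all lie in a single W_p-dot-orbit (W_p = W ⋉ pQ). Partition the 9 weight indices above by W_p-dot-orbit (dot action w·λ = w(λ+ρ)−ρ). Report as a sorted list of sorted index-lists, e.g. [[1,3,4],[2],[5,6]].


Cartan matrix: type A_4 (|W|=120); un-permuting the 4 rows.

Each λ_j+ρ reduced to Ā_13; 4-tuples below use C's row order:

  1: (5, 1, 5, 1) · 2: (5, 1, 0, 6) · 3: (0, 3, 6, 3) · 4: (5, 1, 5, 1) · 5: (5, 1, 5, 1) · 6: (0, 3, 6, 3) · 7: (0, 3, 6, 3) · 8: (5, 1, 5, 1) · 9: (5, 1, 5, 1)

Linkage partition of the 9 weights (3 classes, p=13):

[[1, 4, 5, 8, 9], [2], [3, 6, 7]]


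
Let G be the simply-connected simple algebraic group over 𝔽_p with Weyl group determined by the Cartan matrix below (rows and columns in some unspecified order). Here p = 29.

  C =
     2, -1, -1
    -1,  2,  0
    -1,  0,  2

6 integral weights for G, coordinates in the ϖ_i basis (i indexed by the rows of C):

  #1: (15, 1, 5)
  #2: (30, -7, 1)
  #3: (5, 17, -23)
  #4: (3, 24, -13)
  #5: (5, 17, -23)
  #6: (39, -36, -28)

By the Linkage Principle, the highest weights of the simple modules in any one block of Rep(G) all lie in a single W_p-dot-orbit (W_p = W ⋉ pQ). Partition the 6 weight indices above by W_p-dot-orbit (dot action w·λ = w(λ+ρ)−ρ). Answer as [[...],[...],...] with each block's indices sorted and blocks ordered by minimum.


Type A_3, rank 3, |W|=24; reorder rows/cols to standard.

Ā_29 reps of the 6 weights (A_3, coords as presented):

    λ_1+ρ ↦ (16, 2, 6)
    λ_2+ρ ↦ (23, 2, 2)
    λ_3+ρ ↦ (16, 2, 6)
    λ_4+ρ ↦ (8, 17, 4)
    λ_5+ρ ↦ (16, 2, 6)
    λ_6+ρ ↦ (16, 2, 6)

These 6 weights hit 3 W_29-dot-orbits; sizes (4, 1, 1):

[[1, 3, 5, 6], [2], [4]]


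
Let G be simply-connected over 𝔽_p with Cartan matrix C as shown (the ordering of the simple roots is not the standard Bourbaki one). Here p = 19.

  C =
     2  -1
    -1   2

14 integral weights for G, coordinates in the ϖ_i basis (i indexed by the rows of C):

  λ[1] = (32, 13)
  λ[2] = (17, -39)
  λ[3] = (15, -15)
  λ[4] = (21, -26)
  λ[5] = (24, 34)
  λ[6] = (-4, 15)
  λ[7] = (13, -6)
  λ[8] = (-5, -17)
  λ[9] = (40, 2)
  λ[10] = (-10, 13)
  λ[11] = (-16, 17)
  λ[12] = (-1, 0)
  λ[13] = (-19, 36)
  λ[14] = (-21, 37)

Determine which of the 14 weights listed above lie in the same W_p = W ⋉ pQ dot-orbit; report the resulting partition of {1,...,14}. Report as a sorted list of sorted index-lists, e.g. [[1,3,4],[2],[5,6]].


Cartan matrix: type A_2 (|W|=6); un-permuting the 2 rows.

Folding the 14 weights λ_j+ρ into Ā_19 (reps in the given 2-coord order):

  1: (9, 5)
  2: (0, 1)
  3: (2, 14)
  4: (3, 13)
  5: (3, 13)
  6: (3, 13)
  7: (9, 5)
  8: (15, 3)
  9: (3, 13)
  10: (9, 5)
  11: (15, 3)
  12: (0, 1)
  13: (0, 1)
  14: (0, 1)

These 14 weights hit 5 W_19-dot-orbits; sizes (3, 4, 1, 4, 2):

[[1, 7, 10], [2, 12, 13, 14], [3], [4, 5, 6, 9], [8, 11]]


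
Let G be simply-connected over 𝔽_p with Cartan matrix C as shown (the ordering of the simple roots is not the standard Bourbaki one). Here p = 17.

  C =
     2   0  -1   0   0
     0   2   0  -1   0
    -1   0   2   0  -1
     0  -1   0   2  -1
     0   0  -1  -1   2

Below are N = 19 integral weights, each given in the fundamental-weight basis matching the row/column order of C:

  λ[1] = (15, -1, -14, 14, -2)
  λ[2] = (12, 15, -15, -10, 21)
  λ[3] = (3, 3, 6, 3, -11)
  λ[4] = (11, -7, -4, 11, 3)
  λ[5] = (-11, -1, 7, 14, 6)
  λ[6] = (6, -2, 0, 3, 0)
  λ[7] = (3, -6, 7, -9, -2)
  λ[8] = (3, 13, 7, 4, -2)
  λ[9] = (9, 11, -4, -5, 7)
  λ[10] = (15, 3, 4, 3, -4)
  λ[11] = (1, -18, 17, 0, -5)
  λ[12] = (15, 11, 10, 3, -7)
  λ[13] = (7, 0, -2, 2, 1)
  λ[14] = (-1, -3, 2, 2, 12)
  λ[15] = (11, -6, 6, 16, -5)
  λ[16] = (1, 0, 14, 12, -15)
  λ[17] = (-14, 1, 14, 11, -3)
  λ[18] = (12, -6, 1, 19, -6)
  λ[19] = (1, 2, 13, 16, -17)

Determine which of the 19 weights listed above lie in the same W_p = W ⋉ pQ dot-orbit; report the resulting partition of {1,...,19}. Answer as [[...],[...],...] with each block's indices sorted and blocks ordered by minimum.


Cartan matrix: type A_5 (|W|=720); un-permuting the 5 rows.

Each λ_j+ρ reduced to Ā_17; 5-tuples below use C's row order:

  λ_1+ρ ↦ (2, 0, 1, 1, 13);  λ_2+ρ ↦ (7, 1, 1, 3, 1);  λ_3+ρ ↦ (1, 2, 3, 4, 1);  λ_4+ρ ↦ (1, 2, 3, 4, 1);  λ_5+ρ ↦ (3, 8, 0, 2, 2);  λ_6+ρ ↦ (7, 1, 1, 3, 1);  λ_7+ρ ↦ (2, 1, 3, 7, 1);  λ_8+ρ ↦ (7, 1, 1, 3, 1);  λ_9+ρ ↦ (1, 2, 3, 4, 1);  λ_10+ρ ↦ (7, 1, 1, 3, 1);  λ_11+ρ ↦ (2, 0, 1, 1, 13);  λ_12+ρ ↦ (1, 2, 3, 4, 1);  λ_13+ρ ↦ (7, 1, 1, 3, 1);  λ_14+ρ ↦ (2, 0, 1, 1, 13);  λ_15+ρ ↦ (3, 8, 0, 2, 2);  λ_16+ρ ↦ (2, 0, 1, 1, 13);  λ_17+ρ ↦ (3, 8, 0, 2, 2);  λ_18+ρ ↦ (3, 8, 0, 2, 2);  λ_19+ρ ↦ (2, 0, 1, 1, 13)

Partition of {1..19} into 5 W_17-dot-orbits:

[[1, 11, 14, 16, 19], [2, 6, 8, 10, 13], [3, 4, 9, 12], [5, 15, 17, 18], [7]]


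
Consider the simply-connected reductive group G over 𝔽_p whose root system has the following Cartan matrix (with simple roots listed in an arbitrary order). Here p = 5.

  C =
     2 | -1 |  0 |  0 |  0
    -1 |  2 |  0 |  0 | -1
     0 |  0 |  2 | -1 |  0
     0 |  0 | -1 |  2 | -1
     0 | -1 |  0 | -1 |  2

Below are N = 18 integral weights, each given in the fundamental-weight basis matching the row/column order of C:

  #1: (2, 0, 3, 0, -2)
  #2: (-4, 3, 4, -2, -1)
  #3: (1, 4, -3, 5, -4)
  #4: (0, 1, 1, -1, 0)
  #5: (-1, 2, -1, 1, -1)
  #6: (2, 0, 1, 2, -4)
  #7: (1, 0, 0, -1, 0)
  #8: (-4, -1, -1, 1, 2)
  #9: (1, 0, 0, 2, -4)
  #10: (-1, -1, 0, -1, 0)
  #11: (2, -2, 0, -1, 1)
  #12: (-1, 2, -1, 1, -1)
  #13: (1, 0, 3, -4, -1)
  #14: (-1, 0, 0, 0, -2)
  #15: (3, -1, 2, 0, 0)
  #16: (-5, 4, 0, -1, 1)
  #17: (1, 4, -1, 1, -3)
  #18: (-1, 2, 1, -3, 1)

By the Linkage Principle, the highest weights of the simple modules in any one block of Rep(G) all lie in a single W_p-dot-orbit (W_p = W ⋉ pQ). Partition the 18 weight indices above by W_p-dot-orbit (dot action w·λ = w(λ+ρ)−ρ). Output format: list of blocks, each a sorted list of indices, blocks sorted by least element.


Dynkin diagram of C (from the 8 off-diagonal −1 entries): A_5.

W_5-reps of the 18 weights in Ā_5 (same 5-coord order as C):

  λ_1 → (0, 0, 1, 0, 1)
  λ_2 → (0, 0, 1, 0, 1)
  λ_3 → (1, 1, 0, 2, 0)
  λ_4 → (0, 2, 1, 0, 1)
  λ_5 → (0, 3, 0, 2, 0)
  λ_6 → (0, 2, 1, 0, 1)
  λ_7 → (2, 1, 1, 0, 1)
  λ_8 → (0, 3, 0, 2, 0)
  λ_9 → (0, 2, 1, 0, 1)
  λ_10 → (0, 0, 1, 0, 1)
  λ_11 → (2, 1, 1, 0, 1)
  λ_12 → (0, 3, 0, 2, 0)
  λ_13 → (0, 2, 1, 0, 1)
  λ_14 → (0, 0, 1, 0, 1)
  λ_15 → (0, 0, 1, 0, 1)
  λ_16 → (1, 1, 0, 2, 0)
  λ_17 → (0, 3, 0, 2, 0)
  λ_18 → (0, 3, 0, 2, 0)

The 18 indices split into 5 linkage classes (same alcove rep ⇔ same W_5-dot-orbit):

[[1, 2, 10, 14, 15], [3, 16], [4, 6, 9, 13], [5, 8, 12, 17, 18], [7, 11]]


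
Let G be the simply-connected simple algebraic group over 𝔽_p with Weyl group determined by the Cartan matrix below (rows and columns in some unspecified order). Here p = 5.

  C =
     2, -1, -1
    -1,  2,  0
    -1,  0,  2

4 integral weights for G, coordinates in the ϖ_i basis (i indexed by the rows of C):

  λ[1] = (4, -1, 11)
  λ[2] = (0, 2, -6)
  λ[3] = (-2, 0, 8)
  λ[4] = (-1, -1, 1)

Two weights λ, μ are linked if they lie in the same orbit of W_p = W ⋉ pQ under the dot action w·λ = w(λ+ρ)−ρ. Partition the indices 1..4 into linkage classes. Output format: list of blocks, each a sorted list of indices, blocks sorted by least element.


Root system A_3: the 3×3 matrix C matches after relabeling.

W_5-reps of the 4 weights in Ā_5 (same 3-coord order as C):

    1: (0, 0, 2)
    2: (3, 1, 1)
    3: (3, 1, 1)
    4: (0, 0, 2)

Grouping the 4 weights by Ā_5-representative: 2 linkage classes.

[[1, 4], [2, 3]]
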